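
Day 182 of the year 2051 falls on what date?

1 July 2051

January has 31 days (182 − 31 = 151 remain).
February has 28 days (151 − 28 = 123 remain).
March has 31 days (123 − 31 = 92 remain).
April has 30 days (92 − 30 = 62 remain).
May has 31 days (62 − 31 = 31 remain).
June has 30 days (31 − 30 = 1 remain).
1 into July → July 1.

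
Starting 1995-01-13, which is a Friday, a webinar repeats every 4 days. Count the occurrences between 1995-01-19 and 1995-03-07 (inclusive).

Occurrences land 4·i days after 1995-01-13 for i = 0, 1, 2, …
1995-01-19 is 6 days after the start; 6 ÷ 4 = 1 remainder 2; since the remainder is 2, round up to i = 2. First occurrence in the window: #3 on 1995-01-21 (2×4 = 8 days in).
1995-03-07 is 53 days after the start; 53 ÷ 4 = 13 remainder 1. Last occurrence in the window: #14 on 1995-03-06.
Occurrences #3 through #14: 12 in total.

12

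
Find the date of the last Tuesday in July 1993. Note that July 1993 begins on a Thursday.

1993-07-27

July 1993 begins on a Thursday, so the first Tuesday is July 6 (5 days later).
July 1993 has 31 days. Adding weeks: 6, 13, 20, 27 — the last one ≤ 31 is the 27th.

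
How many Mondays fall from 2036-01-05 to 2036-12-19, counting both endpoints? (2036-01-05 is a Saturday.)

50

2036-01-05 is a Saturday; the first Monday on or after it is 2036-01-07 (2 days later).
From 2036-01-07 to 2036-12-19: 24 + 29 + 31 + 30 + 31 + 30 + 31 + 31 + 30 + 31 + 30 + 19 = 347 days (rest of January, February, March, April, May, June, July, August, September, October, November, December).
347 ÷ 7 = 49 full weeks with remainder 4, so 49 more Mondays after the first → 50.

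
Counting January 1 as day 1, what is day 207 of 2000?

July 25, 2000

January has 31 days (207 − 31 = 176 remain).
February has 29 days (176 − 29 = 147 remain).
March has 31 days (147 − 31 = 116 remain).
April has 30 days (116 − 30 = 86 remain).
May has 31 days (86 − 31 = 55 remain).
June has 30 days (55 − 30 = 25 remain).
25 into July → July 25.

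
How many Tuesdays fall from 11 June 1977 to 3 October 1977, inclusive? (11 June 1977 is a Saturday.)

11 June 1977 is a Saturday; the first Tuesday on or after it is 14 June 1977 (3 days later).
From 14 June 1977 to 3 October 1977: 16 + 31 + 31 + 30 + 3 = 111 days (rest of June, July, August, September, October).
111 ÷ 7 = 15 full weeks with remainder 6, so 15 more Tuesdays after the first → 16.

16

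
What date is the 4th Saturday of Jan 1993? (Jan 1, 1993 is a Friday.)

Jan 1993 begins on a Friday, so the first Saturday is Jan 2 (1 day later).
The 4th Saturday is 3 weeks later: 2 + 21 = 23.

Jan 23, 1993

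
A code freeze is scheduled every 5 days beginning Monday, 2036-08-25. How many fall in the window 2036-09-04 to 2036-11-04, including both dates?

13

Occurrences land 5·i days after 2036-08-25 for i = 0, 1, 2, …
2036-09-04 is 10 days after the start; 10 ÷ 5 = 2 remainder 0. First occurrence in the window: #3 on 2036-09-04 (2×5 = 10 days in).
2036-11-04 is 71 days after the start; 71 ÷ 5 = 14 remainder 1. Last occurrence in the window: #15 on 2036-11-03.
Occurrences #3 through #15: 13 in total.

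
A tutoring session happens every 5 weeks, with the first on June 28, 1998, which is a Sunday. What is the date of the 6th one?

The 6th occurrence is 5 intervals after the first: 5 × 35 = 175 days after June 28, 1998.
June has 30 days — 2 days to the end of June leaves 173.
July has 31 days (142 left).
August has 31 days (111 left).
September has 30 days (81 left).
October has 31 days (50 left).
November has 30 days (20 left).
20 days into December → December 20, 1998.

December 20, 1998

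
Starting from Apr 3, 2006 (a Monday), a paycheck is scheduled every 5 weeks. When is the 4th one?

The 4th occurrence is 3 intervals after the first: 3 × 35 = 105 days after Apr 3, 2006.
Apr has 30 days — 27 days to the end of Apr leaves 78.
May has 31 days (47 left).
Jun has 30 days (17 left).
17 days into Jul → Jul 17, 2006.

Jul 17, 2006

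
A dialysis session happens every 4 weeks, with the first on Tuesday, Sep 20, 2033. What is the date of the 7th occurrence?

The 7th occurrence is 6 intervals after the first: 6 × 28 = 168 days after Sep 20, 2033.
Sep has 30 days — 10 days to the end of Sep leaves 158.
Oct has 31 days (127 left).
Nov has 30 days (97 left).
Dec has 31 days (66 left).
Jan has 31 days (35 left).
Feb has 28 days (7 left).
7 days into Mar → Mar 7, 2034.

Mar 7, 2034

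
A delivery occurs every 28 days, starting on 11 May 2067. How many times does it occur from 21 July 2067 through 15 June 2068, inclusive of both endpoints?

12

Occurrences land 28·i days after 11 May 2067 for i = 0, 1, 2, …
21 July 2067 is 71 days after the start; 71 ÷ 28 = 2 remainder 15; since the remainder is 15, round up to i = 3. First occurrence in the window: #4 on 3 August 2067 (3×28 = 84 days in).
15 June 2068 is 401 days after the start; 401 ÷ 28 = 14 remainder 9. Last occurrence in the window: #15 on 6 June 2068.
Occurrences #4 through #15: 12 in total.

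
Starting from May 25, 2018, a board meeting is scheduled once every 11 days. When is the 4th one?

June 27, 2018

The 4th occurrence is 3 intervals after the first: 3 × 11 = 33 days after May 25, 2018.
May has 31 days — 6 days to the end of May leaves 27.
27 days into June → June 27, 2018.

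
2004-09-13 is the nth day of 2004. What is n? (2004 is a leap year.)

Days in months before September: 31 + 29 + 31 + 30 + 31 + 30 + 31 + 31 = 244.
Plus 13 days into September → day 257.

257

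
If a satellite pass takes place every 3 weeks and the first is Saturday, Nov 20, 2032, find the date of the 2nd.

Dec 11, 2032

The 2nd occurrence is 1 interval after the first: 1 × 21 = 21 days after Nov 20, 2032.
Nov has 30 days — 10 days to the end of Nov leaves 11.
11 days into Dec → Dec 11, 2032.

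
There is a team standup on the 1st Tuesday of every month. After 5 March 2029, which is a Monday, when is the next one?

March 2029 starts on a Thursday, so its 1st Tuesday is 6 March 2029 (5 days in).
6 March 2029 is after 5 March 2029, so that is the next one.

6 March 2029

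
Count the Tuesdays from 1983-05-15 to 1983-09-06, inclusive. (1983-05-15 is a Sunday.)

17

1983-05-15 is a Sunday; the first Tuesday on or after it is 1983-05-17 (2 days later).
From 1983-05-17 to 1983-09-06: 14 + 30 + 31 + 31 + 6 = 112 days (rest of May, June, July, August, September).
112 ÷ 7 = 16 full weeks with remainder 0, so 16 more Tuesdays after the first → 17.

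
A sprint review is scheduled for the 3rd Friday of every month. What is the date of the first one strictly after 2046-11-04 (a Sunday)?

November 2046 starts on a Thursday; its first Friday is the 2nd, so the 3rd Friday is the 16th — 2046-11-16.
2046-11-16 is after 2046-11-04, so that is the next one.

2046-11-16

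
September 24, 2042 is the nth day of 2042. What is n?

Days in months before September: 31 + 28 + 31 + 30 + 31 + 30 + 31 + 31 = 243.
Plus 24 days into September → day 267.

267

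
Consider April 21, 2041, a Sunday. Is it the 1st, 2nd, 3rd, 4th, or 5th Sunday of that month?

Day 21 falls in week ⌈21/7⌉ of the month.
Days 1–7 hold the 1st Sunday, 8–14 the 2nd, 15–21 the 3rd, 22–28 the 4th, 29–31 the 5th.
21 is in the range for the 3rd.

3rd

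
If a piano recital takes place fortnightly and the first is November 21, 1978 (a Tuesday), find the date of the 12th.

April 24, 1979

The 12th occurrence is 11 intervals after the first: 11 × 14 = 154 days after November 21, 1978.
November has 30 days — 9 days to the end of November leaves 145.
December has 31 days (114 left).
January has 31 days (83 left).
February has 28 days (55 left).
March has 31 days (24 left).
24 days into April → April 24, 1979.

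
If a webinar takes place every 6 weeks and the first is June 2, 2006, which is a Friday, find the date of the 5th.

The 5th occurrence is 4 intervals after the first: 4 × 42 = 168 days after June 2, 2006.
June has 30 days — 28 days to the end of June leaves 140.
July has 31 days (109 left).
August has 31 days (78 left).
September has 30 days (48 left).
October has 31 days (17 left).
17 days into November → November 17, 2006.

November 17, 2006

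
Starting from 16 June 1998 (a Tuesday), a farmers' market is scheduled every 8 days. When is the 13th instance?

20 September 1998

The 13th occurrence is 12 intervals after the first: 12 × 8 = 96 days after 16 June 1998.
June has 30 days — 14 days to the end of June leaves 82.
July has 31 days (51 left).
August has 31 days (20 left).
20 days into September → 20 September 1998.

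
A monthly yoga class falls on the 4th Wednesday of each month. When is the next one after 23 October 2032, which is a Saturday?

27 October 2032

October 2032 starts on a Friday; its first Wednesday is the 6th, so the 4th Wednesday is the 27th — 27 October 2032.
27 October 2032 is after 23 October 2032, so that is the next one.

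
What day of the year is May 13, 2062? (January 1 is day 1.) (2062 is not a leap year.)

133

Days in months before May: 31 + 28 + 31 + 30 = 120.
Plus 13 days into May → day 133.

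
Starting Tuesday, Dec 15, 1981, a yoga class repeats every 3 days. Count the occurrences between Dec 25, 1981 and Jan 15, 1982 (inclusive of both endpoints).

7

Occurrences land 3·i days after Dec 15, 1981 for i = 0, 1, 2, …
Dec 25, 1981 is 10 days after the start; 10 ÷ 3 = 3 remainder 1; since the remainder is 1, round up to i = 4. First occurrence in the window: #5 on Dec 27, 1981 (4×3 = 12 days in).
Jan 15, 1982 is 31 days after the start; 31 ÷ 3 = 10 remainder 1. Last occurrence in the window: #11 on Jan 14, 1982.
Occurrences #5 through #11: 7 in total.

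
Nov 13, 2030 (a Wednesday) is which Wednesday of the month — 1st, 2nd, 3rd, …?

Day 13 falls in week ⌈13/7⌉ of the month.
Days 1–7 hold the 1st Wednesday, 8–14 the 2nd, 15–21 the 3rd, 22–28 the 4th, 29–31 the 5th.
13 is in the range for the 2nd.

2nd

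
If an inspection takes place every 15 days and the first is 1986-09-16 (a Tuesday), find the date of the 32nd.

The 32nd occurrence is 31 intervals after the first: 31 × 15 = 465 days after 1986-09-16.
September has 30 days — 14 days to the end of September leaves 451.
From end of September to end of 1986 is 92 days (359 left).
January has 31 days (328 left).
February has 28 days (300 left).
March has 31 days (269 left).
April has 30 days (239 left).
May has 31 days (208 left).
June has 30 days (178 left).
July has 31 days (147 left).
August has 31 days (116 left).
September has 30 days (86 left).
October has 31 days (55 left).
November has 30 days (25 left).
25 days into December → 1987-12-25.

1987-12-25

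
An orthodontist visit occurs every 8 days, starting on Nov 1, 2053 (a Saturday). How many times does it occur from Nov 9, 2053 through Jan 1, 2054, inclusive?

7

Occurrences land 8·i days after Nov 1, 2053 for i = 0, 1, 2, …
Nov 9, 2053 is 8 days after the start; 8 ÷ 8 = 1 remainder 0. First occurrence in the window: #2 on Nov 9, 2053 (1×8 = 8 days in).
Jan 1, 2054 is 61 days after the start; 61 ÷ 8 = 7 remainder 5. Last occurrence in the window: #8 on Dec 27, 2053.
Occurrences #2 through #8: 7 in total.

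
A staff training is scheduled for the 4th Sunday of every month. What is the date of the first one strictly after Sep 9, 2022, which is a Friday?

Sep 2022 starts on a Thursday; its first Sunday is the 4th, so the 4th Sunday is the 25th — Sep 25, 2022.
Sep 25, 2022 is after Sep 9, 2022, so that is the next one.

Sep 25, 2022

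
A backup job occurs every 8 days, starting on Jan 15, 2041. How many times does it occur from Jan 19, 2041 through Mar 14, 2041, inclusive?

Occurrences land 8·i days after Jan 15, 2041 for i = 0, 1, 2, …
Jan 19, 2041 is 4 days after the start; 4 ÷ 8 = 0 remainder 4; since the remainder is 4, round up to i = 1. First occurrence in the window: #2 on Jan 23, 2041 (1×8 = 8 days in).
Mar 14, 2041 is 58 days after the start; 58 ÷ 8 = 7 remainder 2. Last occurrence in the window: #8 on Mar 12, 2041.
Occurrences #2 through #8: 7 in total.

7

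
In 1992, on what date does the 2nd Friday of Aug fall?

Aug 1992 begins on a Saturday, so the first Friday is Aug 7 (6 days later).
The 2nd Friday is 1 weeks later: 7 + 7 = 14.

Aug 14, 1992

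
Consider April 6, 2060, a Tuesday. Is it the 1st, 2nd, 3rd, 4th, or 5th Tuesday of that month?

1st

Day 6 falls in week ⌈6/7⌉ of the month.
Days 1–7 hold the 1st Tuesday, 8–14 the 2nd, 15–21 the 3rd, 22–28 the 4th, 29–31 the 5th.
6 is in the range for the 1st.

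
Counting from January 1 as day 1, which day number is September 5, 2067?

Days in months before September: 31 + 28 + 31 + 30 + 31 + 30 + 31 + 31 = 243.
Plus 5 days into September → day 248.

248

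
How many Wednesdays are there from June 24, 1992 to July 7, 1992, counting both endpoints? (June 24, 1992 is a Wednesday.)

June 24, 1992 is a Wednesday; the first Wednesday on or after it is June 24, 1992.
From June 24, 1992 to July 7, 1992: 6 + 7 = 13 days (rest of June, July).
13 ÷ 7 = 1 full weeks with remainder 6, so 1 more Wednesdays after the first → 2.

2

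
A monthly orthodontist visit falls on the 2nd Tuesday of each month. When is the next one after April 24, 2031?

April 2031 starts on a Tuesday; its first Tuesday is the 1st, so the 2nd Tuesday is the 8th — April 8, 2031.
That is not after April 24, 2031, so look at May 2031.
May 2031 starts on a Thursday; its first Tuesday is the 6th, so the 2nd Tuesday is the 13th — May 13, 2031.

May 13, 2031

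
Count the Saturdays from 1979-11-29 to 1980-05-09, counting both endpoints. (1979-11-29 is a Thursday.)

23

1979-11-29 is a Thursday; the first Saturday on or after it is 1979-12-01 (2 days later).
From 1979-12-01 to 1980-05-09: 30 + 31 + 29 + 31 + 30 + 9 = 160 days (rest of December, January, February, March, April, May).
160 ÷ 7 = 22 full weeks with remainder 6, so 22 more Saturdays after the first → 23.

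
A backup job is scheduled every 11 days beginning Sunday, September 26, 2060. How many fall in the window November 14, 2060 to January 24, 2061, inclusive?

6

Occurrences land 11·i days after September 26, 2060 for i = 0, 1, 2, …
November 14, 2060 is 49 days after the start; 49 ÷ 11 = 4 remainder 5; since the remainder is 5, round up to i = 5. First occurrence in the window: #6 on November 20, 2060 (5×11 = 55 days in).
January 24, 2061 is 120 days after the start; 120 ÷ 11 = 10 remainder 10. Last occurrence in the window: #11 on January 14, 2061.
Occurrences #6 through #11: 6 in total.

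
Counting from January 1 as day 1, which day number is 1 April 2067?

Days in months before April: 31 + 28 + 31 = 90.
Plus 1 day into April → day 91.

91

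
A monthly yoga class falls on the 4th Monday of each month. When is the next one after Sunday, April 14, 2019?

April 2019 starts on a Monday; its first Monday is the 1st, so the 4th Monday is the 22nd — April 22, 2019.
April 22, 2019 is after April 14, 2019, so that is the next one.

April 22, 2019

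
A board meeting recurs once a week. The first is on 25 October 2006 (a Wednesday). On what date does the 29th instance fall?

9 May 2007

The 29th occurrence is 28 intervals after the first: 28 × 7 = 196 days after 25 October 2006.
October has 31 days — 6 days to the end of October leaves 190.
November has 30 days (160 left).
December has 31 days (129 left).
January has 31 days (98 left).
February has 28 days (70 left).
March has 31 days (39 left).
April has 30 days (9 left).
9 days into May → 9 May 2007.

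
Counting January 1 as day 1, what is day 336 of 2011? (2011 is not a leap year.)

January has 31 days (336 − 31 = 305 remain).
February has 28 days (305 − 28 = 277 remain).
March has 31 days (277 − 31 = 246 remain).
April has 30 days (246 − 30 = 216 remain).
May has 31 days (216 − 31 = 185 remain).
June has 30 days (185 − 30 = 155 remain).
July has 31 days (155 − 31 = 124 remain).
August has 31 days (124 − 31 = 93 remain).
September has 30 days (93 − 30 = 63 remain).
October has 31 days (63 − 31 = 32 remain).
November has 30 days (32 − 30 = 2 remain).
2 into December → December 2.

2 December 2011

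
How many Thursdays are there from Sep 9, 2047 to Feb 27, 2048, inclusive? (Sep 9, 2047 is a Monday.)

Sep 9, 2047 is a Monday; the first Thursday on or after it is Sep 12, 2047 (3 days later).
From Sep 12, 2047 to Feb 27, 2048: 18 + 31 + 30 + 31 + 31 + 27 = 168 days (rest of Sep, Oct, Nov, Dec, Jan, Feb).
168 ÷ 7 = 24 full weeks with remainder 0, so 24 more Thursdays after the first → 25.

25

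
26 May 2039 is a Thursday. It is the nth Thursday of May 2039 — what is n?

Day 26 falls in week ⌈26/7⌉ of the month.
Days 1–7 hold the 1st Thursday, 8–14 the 2nd, 15–21 the 3rd, 22–28 the 4th, 29–31 the 5th.
26 is in the range for the 4th.

4th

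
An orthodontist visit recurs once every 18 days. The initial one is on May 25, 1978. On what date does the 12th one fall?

The 12th occurrence is 11 intervals after the first: 11 × 18 = 198 days after May 25, 1978.
May has 31 days — 6 days to the end of May leaves 192.
June has 30 days (162 left).
July has 31 days (131 left).
August has 31 days (100 left).
September has 30 days (70 left).
October has 31 days (39 left).
November has 30 days (9 left).
9 days into December → December 9, 1978.

December 9, 1978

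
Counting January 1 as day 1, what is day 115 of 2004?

January has 31 days (115 − 31 = 84 remain).
February has 29 days (84 − 29 = 55 remain).
March has 31 days (55 − 31 = 24 remain).
24 into April → April 24.

April 24, 2004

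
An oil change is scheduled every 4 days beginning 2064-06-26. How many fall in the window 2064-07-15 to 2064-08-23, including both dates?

10

Occurrences land 4·i days after 2064-06-26 for i = 0, 1, 2, …
2064-07-15 is 19 days after the start; 19 ÷ 4 = 4 remainder 3; since the remainder is 3, round up to i = 5. First occurrence in the window: #6 on 2064-07-16 (5×4 = 20 days in).
2064-08-23 is 58 days after the start; 58 ÷ 4 = 14 remainder 2. Last occurrence in the window: #15 on 2064-08-21.
Occurrences #6 through #15: 10 in total.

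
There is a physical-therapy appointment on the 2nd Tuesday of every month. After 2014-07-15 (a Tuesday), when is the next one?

2014-08-12

July 2014 starts on a Tuesday; its first Tuesday is the 1st, so the 2nd Tuesday is the 8th — 2014-07-08.
That is not after 2014-07-15, so look at August 2014.
August 2014 starts on a Friday; its first Tuesday is the 5th, so the 2nd Tuesday is the 12th — 2014-08-12.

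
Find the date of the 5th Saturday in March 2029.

The first Saturday of March 2029 is March 3.
The 5th Saturday is 4 weeks later: 3 + 28 = 31.

March 31, 2029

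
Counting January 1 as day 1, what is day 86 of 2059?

January has 31 days (86 − 31 = 55 remain).
February has 28 days (55 − 28 = 27 remain).
27 into March → March 27.

March 27, 2059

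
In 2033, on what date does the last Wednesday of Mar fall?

Mar 30, 2033

The first Wednesday of Mar 2033 is Mar 2.
Mar 2033 has 31 days. Adding weeks: 2, 9, 16, 23, 30 — the last one ≤ 31 is the 30th.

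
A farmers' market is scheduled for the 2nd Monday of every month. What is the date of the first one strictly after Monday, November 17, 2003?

December 8, 2003

November 2003 starts on a Saturday; its first Monday is the 3rd, so the 2nd Monday is the 10th — November 10, 2003.
That is not after November 17, 2003, so look at December 2003.
December 2003 starts on a Monday; its first Monday is the 1st, so the 2nd Monday is the 8th — December 8, 2003.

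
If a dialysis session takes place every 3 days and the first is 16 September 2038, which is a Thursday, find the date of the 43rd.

20 January 2039

The 43rd occurrence is 42 intervals after the first: 42 × 3 = 126 days after 16 September 2038.
September has 30 days — 14 days to the end of September leaves 112.
October has 31 days (81 left).
November has 30 days (51 left).
December has 31 days (20 left).
20 days into January → 20 January 2039.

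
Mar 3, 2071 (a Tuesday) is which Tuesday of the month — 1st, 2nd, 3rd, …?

1st

Day 3 falls in week ⌈3/7⌉ of the month.
Days 1–7 hold the 1st Tuesday, 8–14 the 2nd, 15–21 the 3rd, 22–28 the 4th, 29–31 the 5th.
3 is in the range for the 1st.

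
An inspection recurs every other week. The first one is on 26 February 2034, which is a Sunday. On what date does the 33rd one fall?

20 May 2035

The 33rd occurrence is 32 intervals after the first: 32 × 14 = 448 days after 26 February 2034.
February has 28 days — 2 days to the end of February leaves 446.
From end of February to end of 2034 is 306 days (140 left).
January has 31 days (109 left).
February has 28 days (81 left).
March has 31 days (50 left).
April has 30 days (20 left).
20 days into May → 20 May 2035.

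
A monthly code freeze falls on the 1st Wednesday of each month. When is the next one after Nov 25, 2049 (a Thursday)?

Nov 2049 starts on a Monday, so its 1st Wednesday is Nov 3, 2049 (2 days in).
That is not after Nov 25, 2049, so look at Dec 2049.
Dec 2049 starts on a Wednesday, so its 1st Wednesday is Dec 1, 2049.

Dec 1, 2049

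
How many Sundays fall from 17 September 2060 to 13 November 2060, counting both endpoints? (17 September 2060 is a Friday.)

8

17 September 2060 is a Friday; the first Sunday on or after it is 19 September 2060 (2 days later).
From 19 September 2060 to 13 November 2060: 11 + 31 + 13 = 55 days (rest of September, October, November).
55 ÷ 7 = 7 full weeks with remainder 6, so 7 more Sundays after the first → 8.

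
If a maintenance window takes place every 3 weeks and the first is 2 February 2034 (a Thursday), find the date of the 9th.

20 July 2034

The 9th occurrence is 8 intervals after the first: 8 × 21 = 168 days after 2 February 2034.
February has 28 days — 26 days to the end of February leaves 142.
March has 31 days (111 left).
April has 30 days (81 left).
May has 31 days (50 left).
June has 30 days (20 left).
20 days into July → 20 July 2034.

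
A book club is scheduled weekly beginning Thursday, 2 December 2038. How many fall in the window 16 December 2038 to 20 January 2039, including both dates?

6

Occurrences land 7·i days after 2 December 2038 for i = 0, 1, 2, …
16 December 2038 is 14 days after the start; 14 ÷ 7 = 2 remainder 0. First occurrence in the window: #3 on 16 December 2038 (2×7 = 14 days in).
20 January 2039 is 49 days after the start; 49 ÷ 7 = 7 remainder 0. Last occurrence in the window: #8 on 20 January 2039.
Occurrences #3 through #8: 6 in total.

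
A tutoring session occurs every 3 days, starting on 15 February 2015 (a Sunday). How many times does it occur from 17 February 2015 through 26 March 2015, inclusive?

Occurrences land 3·i days after 15 February 2015 for i = 0, 1, 2, …
17 February 2015 is 2 days after the start; 2 ÷ 3 = 0 remainder 2; since the remainder is 2, round up to i = 1. First occurrence in the window: #2 on 18 February 2015 (1×3 = 3 days in).
26 March 2015 is 39 days after the start; 39 ÷ 3 = 13 remainder 0. Last occurrence in the window: #14 on 26 March 2015.
Occurrences #2 through #14: 13 in total.

13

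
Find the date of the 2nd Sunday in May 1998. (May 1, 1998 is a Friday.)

May 1998 begins on a Friday, so the first Sunday is May 3 (2 days later).
The 2nd Sunday is 1 weeks later: 3 + 7 = 10.

1998-05-10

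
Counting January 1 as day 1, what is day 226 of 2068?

August 13, 2068

January has 31 days (226 − 31 = 195 remain).
February has 29 days (195 − 29 = 166 remain).
March has 31 days (166 − 31 = 135 remain).
April has 30 days (135 − 30 = 105 remain).
May has 31 days (105 − 31 = 74 remain).
June has 30 days (74 − 30 = 44 remain).
July has 31 days (44 − 31 = 13 remain).
13 into August → August 13.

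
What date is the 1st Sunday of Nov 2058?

Nov 3, 2058

The first Sunday of Nov 2058 is Nov 3.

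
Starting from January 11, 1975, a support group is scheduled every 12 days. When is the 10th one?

April 29, 1975

The 10th occurrence is 9 intervals after the first: 9 × 12 = 108 days after January 11, 1975.
January has 31 days — 20 days to the end of January leaves 88.
February has 28 days (60 left).
March has 31 days (29 left).
29 days into April → April 29, 1975.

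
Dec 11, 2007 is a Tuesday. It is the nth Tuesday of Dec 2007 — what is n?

Day 11 falls in week ⌈11/7⌉ of the month.
Days 1–7 hold the 1st Tuesday, 8–14 the 2nd, 15–21 the 3rd, 22–28 the 4th, 29–31 the 5th.
11 is in the range for the 2nd.

2nd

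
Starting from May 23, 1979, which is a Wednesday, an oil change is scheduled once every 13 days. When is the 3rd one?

June 18, 1979

The 3rd occurrence is 2 intervals after the first: 2 × 13 = 26 days after May 23, 1979.
May has 31 days — 8 days to the end of May leaves 18.
18 days into June → June 18, 1979.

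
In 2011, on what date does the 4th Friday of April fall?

The first Friday of April 2011 is April 1.
The 4th Friday is 3 weeks later: 1 + 21 = 22.

2011-04-22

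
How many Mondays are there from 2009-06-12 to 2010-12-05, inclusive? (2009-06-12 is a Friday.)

2009-06-12 is a Friday; the first Monday on or after it is 2009-06-15 (3 days later).
From 2009-06-15 to 2010-12-05: 199 + 339 = 538 days (rest of 2009, to 2010-12-05 in 2010).
538 ÷ 7 = 76 full weeks with remainder 6, so 76 more Mondays after the first → 77.

77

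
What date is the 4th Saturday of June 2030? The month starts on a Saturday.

22 June 2030

June 2030 begins on a Saturday, so the first Saturday is June 1.
The 4th Saturday is 3 weeks later: 1 + 21 = 22.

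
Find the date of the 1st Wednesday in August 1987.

August 5, 1987

The first Wednesday of August 1987 is August 5.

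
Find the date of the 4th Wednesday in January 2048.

22 January 2048

The first Wednesday of January 2048 is January 1.
The 4th Wednesday is 3 weeks later: 1 + 21 = 22.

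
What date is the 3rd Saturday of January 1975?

January 1975 begins on a Wednesday, so the first Saturday is January 4 (3 days later).
The 3rd Saturday is 2 weeks later: 4 + 14 = 18.

18 January 1975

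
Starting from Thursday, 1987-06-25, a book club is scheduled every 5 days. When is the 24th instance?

The 24th occurrence is 23 intervals after the first: 23 × 5 = 115 days after 1987-06-25.
June has 30 days — 5 days to the end of June leaves 110.
July has 31 days (79 left).
August has 31 days (48 left).
September has 30 days (18 left).
18 days into October → 1987-10-18.

1987-10-18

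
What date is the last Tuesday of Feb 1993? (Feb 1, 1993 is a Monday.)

Feb 23, 1993

Feb 1993 begins on a Monday, so the first Tuesday is Feb 2 (1 day later).
Feb 1993 has 28 days. Adding weeks: 2, 9, 16, 23 — the last one ≤ 28 is the 23rd.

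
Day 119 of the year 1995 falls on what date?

1995-04-29

January has 31 days (119 − 31 = 88 remain).
February has 28 days (88 − 28 = 60 remain).
March has 31 days (60 − 31 = 29 remain).
29 into April → April 29.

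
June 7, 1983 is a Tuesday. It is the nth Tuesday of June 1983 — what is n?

1st

Day 7 falls in week ⌈7/7⌉ of the month.
Days 1–7 hold the 1st Tuesday, 8–14 the 2nd, 15–21 the 3rd, 22–28 the 4th, 29–31 the 5th.
7 is in the range for the 1st.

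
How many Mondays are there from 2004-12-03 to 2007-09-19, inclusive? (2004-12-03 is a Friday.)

2004-12-03 is a Friday; the first Monday on or after it is 2004-12-06 (3 days later).
From 2004-12-06 to 2007-09-19: 25 + 365 + 365 + 262 = 1017 days (rest of 2004, 2005, 2006, to 2007-09-19 in 2007).
1017 ÷ 7 = 145 full weeks with remainder 2, so 145 more Mondays after the first → 146.

146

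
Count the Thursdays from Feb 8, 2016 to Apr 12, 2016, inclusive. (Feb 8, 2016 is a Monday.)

Feb 8, 2016 is a Monday; the first Thursday on or after it is Feb 11, 2016 (3 days later).
From Feb 11, 2016 to Apr 12, 2016: 18 + 31 + 12 = 61 days (rest of Feb, Mar, Apr).
61 ÷ 7 = 8 full weeks with remainder 5, so 8 more Thursdays after the first → 9.

9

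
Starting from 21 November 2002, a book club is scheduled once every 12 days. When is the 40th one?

3 March 2004

The 40th occurrence is 39 intervals after the first: 39 × 12 = 468 days after 21 November 2002.
November has 30 days — 9 days to the end of November leaves 459.
From end of November to end of 2002 is 31 days (428 left).
2003 has 365 days (63 left).
January has 31 days (32 left).
February has 29 days (3 left).
3 days into March → 3 March 2004.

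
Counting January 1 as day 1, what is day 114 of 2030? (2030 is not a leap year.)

January has 31 days (114 − 31 = 83 remain).
February has 28 days (83 − 28 = 55 remain).
March has 31 days (55 − 31 = 24 remain).
24 into April → April 24.

2030-04-24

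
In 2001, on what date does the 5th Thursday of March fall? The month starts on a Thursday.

March 2001 begins on a Thursday, so the first Thursday is March 1.
The 5th Thursday is 4 weeks later: 1 + 28 = 29.

2001-03-29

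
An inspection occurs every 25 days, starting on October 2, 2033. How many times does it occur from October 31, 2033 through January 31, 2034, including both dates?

Occurrences land 25·i days after October 2, 2033 for i = 0, 1, 2, …
October 31, 2033 is 29 days after the start; 29 ÷ 25 = 1 remainder 4; since the remainder is 4, round up to i = 2. First occurrence in the window: #3 on November 21, 2033 (2×25 = 50 days in).
January 31, 2034 is 121 days after the start; 121 ÷ 25 = 4 remainder 21. Last occurrence in the window: #5 on January 10, 2034.
Occurrences #3 through #5: 3 in total.

3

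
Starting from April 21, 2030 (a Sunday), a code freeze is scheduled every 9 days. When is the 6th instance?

June 5, 2030

The 6th occurrence is 5 intervals after the first: 5 × 9 = 45 days after April 21, 2030.
April has 30 days — 9 days to the end of April leaves 36.
May has 31 days (5 left).
5 days into June → June 5, 2030.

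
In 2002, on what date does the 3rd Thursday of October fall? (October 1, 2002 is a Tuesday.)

17 October 2002

October 2002 begins on a Tuesday, so the first Thursday is October 3 (2 days later).
The 3rd Thursday is 2 weeks later: 3 + 14 = 17.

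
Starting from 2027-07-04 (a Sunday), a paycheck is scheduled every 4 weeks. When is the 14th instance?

The 14th occurrence is 13 intervals after the first: 13 × 28 = 364 days after 2027-07-04.
July has 31 days — 27 days to the end of July leaves 337.
August has 31 days (306 left).
September has 30 days (276 left).
October has 31 days (245 left).
November has 30 days (215 left).
December has 31 days (184 left).
January has 31 days (153 left).
February has 29 days (124 left).
March has 31 days (93 left).
April has 30 days (63 left).
May has 31 days (32 left).
June has 30 days (2 left).
2 days into July → 2028-07-02.

2028-07-02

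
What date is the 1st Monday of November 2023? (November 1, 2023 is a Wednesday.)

November 2023 begins on a Wednesday, so the first Monday is November 6 (5 days later).

6 November 2023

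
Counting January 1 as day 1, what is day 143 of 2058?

January has 31 days (143 − 31 = 112 remain).
February has 28 days (112 − 28 = 84 remain).
March has 31 days (84 − 31 = 53 remain).
April has 30 days (53 − 30 = 23 remain).
23 into May → May 23.

2058-05-23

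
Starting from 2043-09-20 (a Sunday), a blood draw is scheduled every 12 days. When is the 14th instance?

The 14th occurrence is 13 intervals after the first: 13 × 12 = 156 days after 2043-09-20.
September has 30 days — 10 days to the end of September leaves 146.
October has 31 days (115 left).
November has 30 days (85 left).
December has 31 days (54 left).
January has 31 days (23 left).
23 days into February → 2044-02-23.

2044-02-23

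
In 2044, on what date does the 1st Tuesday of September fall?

The first Tuesday of September 2044 is September 6.

2044-09-06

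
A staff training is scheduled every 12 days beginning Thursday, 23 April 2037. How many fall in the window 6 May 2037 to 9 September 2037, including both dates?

Occurrences land 12·i days after 23 April 2037 for i = 0, 1, 2, …
6 May 2037 is 13 days after the start; 13 ÷ 12 = 1 remainder 1; since the remainder is 1, round up to i = 2. First occurrence in the window: #3 on 17 May 2037 (2×12 = 24 days in).
9 September 2037 is 139 days after the start; 139 ÷ 12 = 11 remainder 7. Last occurrence in the window: #12 on 2 September 2037.
Occurrences #3 through #12: 10 in total.

10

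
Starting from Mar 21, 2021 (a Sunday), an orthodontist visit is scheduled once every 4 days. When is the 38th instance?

The 38th occurrence is 37 intervals after the first: 37 × 4 = 148 days after Mar 21, 2021.
Mar has 31 days — 10 days to the end of Mar leaves 138.
Apr has 30 days (108 left).
May has 31 days (77 left).
Jun has 30 days (47 left).
Jul has 31 days (16 left).
16 days into Aug → Aug 16, 2021.

Aug 16, 2021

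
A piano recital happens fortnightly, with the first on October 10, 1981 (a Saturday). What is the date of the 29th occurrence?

The 29th occurrence is 28 intervals after the first: 28 × 14 = 392 days after October 10, 1981.
October has 31 days — 21 days to the end of October leaves 371.
November has 30 days (341 left).
December has 31 days (310 left).
January has 31 days (279 left).
February has 28 days (251 left).
March has 31 days (220 left).
April has 30 days (190 left).
May has 31 days (159 left).
June has 30 days (129 left).
July has 31 days (98 left).
August has 31 days (67 left).
September has 30 days (37 left).
October has 31 days (6 left).
6 days into November → November 6, 1982.

November 6, 1982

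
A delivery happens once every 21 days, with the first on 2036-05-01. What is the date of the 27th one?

The 27th occurrence is 26 intervals after the first: 26 × 21 = 546 days after 2036-05-01.
May has 31 days — 30 days to the end of May leaves 516.
From end of May to end of 2036 is 214 days (302 left).
January has 31 days (271 left).
February has 28 days (243 left).
March has 31 days (212 left).
April has 30 days (182 left).
May has 31 days (151 left).
June has 30 days (121 left).
July has 31 days (90 left).
August has 31 days (59 left).
September has 30 days (29 left).
29 days into October → 2037-10-29.

2037-10-29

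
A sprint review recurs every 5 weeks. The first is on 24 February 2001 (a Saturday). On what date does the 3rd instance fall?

5 May 2001

The 3rd occurrence is 2 intervals after the first: 2 × 35 = 70 days after 24 February 2001.
February has 28 days — 4 days to the end of February leaves 66.
March has 31 days (35 left).
April has 30 days (5 left).
5 days into May → 5 May 2001.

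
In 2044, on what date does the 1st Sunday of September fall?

4 September 2044

September 2044 begins on a Thursday, so the first Sunday is September 4 (3 days later).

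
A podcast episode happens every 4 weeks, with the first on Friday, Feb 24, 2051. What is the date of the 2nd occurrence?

The 2nd occurrence is 1 interval after the first: 1 × 28 = 28 days after Feb 24, 2051.
Feb has 28 days — 4 days to the end of Feb leaves 24.
24 days into Mar → Mar 24, 2051.

Mar 24, 2051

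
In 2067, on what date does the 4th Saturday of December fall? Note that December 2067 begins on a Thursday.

December 24, 2067

December 2067 begins on a Thursday, so the first Saturday is December 3 (2 days later).
The 4th Saturday is 3 weeks later: 3 + 21 = 24.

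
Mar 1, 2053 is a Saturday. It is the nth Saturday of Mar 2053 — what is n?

1st

Day 1 falls in week ⌈1/7⌉ of the month.
Days 1–7 hold the 1st Saturday, 8–14 the 2nd, 15–21 the 3rd, 22–28 the 4th, 29–31 the 5th.
1 is in the range for the 1st.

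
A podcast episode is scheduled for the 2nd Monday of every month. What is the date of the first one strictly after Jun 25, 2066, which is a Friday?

Jun 2066 starts on a Tuesday; its first Monday is the 7th, so the 2nd Monday is the 14th — Jun 14, 2066.
That is not after Jun 25, 2066, so look at Jul 2066.
Jul 2066 starts on a Thursday; its first Monday is the 5th, so the 2nd Monday is the 12th — Jul 12, 2066.

Jul 12, 2066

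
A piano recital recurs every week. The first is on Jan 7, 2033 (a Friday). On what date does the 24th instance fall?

The 24th occurrence is 23 intervals after the first: 23 × 7 = 161 days after Jan 7, 2033.
Jan has 31 days — 24 days to the end of Jan leaves 137.
Feb has 28 days (109 left).
Mar has 31 days (78 left).
Apr has 30 days (48 left).
May has 31 days (17 left).
17 days into Jun → Jun 17, 2033.

Jun 17, 2033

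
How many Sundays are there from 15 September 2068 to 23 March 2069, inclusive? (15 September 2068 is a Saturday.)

27

15 September 2068 is a Saturday; the first Sunday on or after it is 16 September 2068 (1 day later).
From 16 September 2068 to 23 March 2069: 14 + 31 + 30 + 31 + 31 + 28 + 23 = 188 days (rest of September, October, November, December, January, February, March).
188 ÷ 7 = 26 full weeks with remainder 6, so 26 more Sundays after the first → 27.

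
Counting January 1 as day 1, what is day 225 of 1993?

January has 31 days (225 − 31 = 194 remain).
February has 28 days (194 − 28 = 166 remain).
March has 31 days (166 − 31 = 135 remain).
April has 30 days (135 − 30 = 105 remain).
May has 31 days (105 − 31 = 74 remain).
June has 30 days (74 − 30 = 44 remain).
July has 31 days (44 − 31 = 13 remain).
13 into August → August 13.

13 August 1993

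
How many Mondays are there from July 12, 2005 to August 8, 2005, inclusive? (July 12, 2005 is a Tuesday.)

July 12, 2005 is a Tuesday; the first Monday on or after it is July 18, 2005 (6 days later).
From July 18, 2005 to August 8, 2005: 13 + 8 = 21 days (rest of July, August).
21 ÷ 7 = 3 full weeks with remainder 0, so 3 more Mondays after the first → 4.

4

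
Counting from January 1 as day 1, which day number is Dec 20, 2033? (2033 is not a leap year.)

Days in months before Dec: 31 + 28 + 31 + 30 + 31 + 30 + 31 + 31 + 30 + 31 + 30 = 334.
Plus 20 days into Dec → day 354.

354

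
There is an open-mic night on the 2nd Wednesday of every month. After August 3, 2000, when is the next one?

August 2000 starts on a Tuesday; its first Wednesday is the 2nd, so the 2nd Wednesday is the 9th — August 9, 2000.
August 9, 2000 is after August 3, 2000, so that is the next one.

August 9, 2000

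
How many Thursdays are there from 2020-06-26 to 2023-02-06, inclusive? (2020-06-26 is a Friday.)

2020-06-26 is a Friday; the first Thursday on or after it is 2020-07-02 (6 days later).
From 2020-07-02 to 2023-02-06: 182 + 365 + 365 + 37 = 949 days (rest of 2020, 2021, 2022, to 2023-02-06 in 2023).
949 ÷ 7 = 135 full weeks with remainder 4, so 135 more Thursdays after the first → 136.

136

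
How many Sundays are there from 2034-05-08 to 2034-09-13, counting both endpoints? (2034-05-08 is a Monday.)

18

2034-05-08 is a Monday; the first Sunday on or after it is 2034-05-14 (6 days later).
From 2034-05-14 to 2034-09-13: 17 + 30 + 31 + 31 + 13 = 122 days (rest of May, June, July, August, September).
122 ÷ 7 = 17 full weeks with remainder 3, so 17 more Sundays after the first → 18.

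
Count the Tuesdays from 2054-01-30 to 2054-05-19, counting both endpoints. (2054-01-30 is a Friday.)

2054-01-30 is a Friday; the first Tuesday on or after it is 2054-02-03 (4 days later).
From 2054-02-03 to 2054-05-19: 25 + 31 + 30 + 19 = 105 days (rest of February, March, April, May).
105 ÷ 7 = 15 full weeks with remainder 0, so 15 more Tuesdays after the first → 16.

16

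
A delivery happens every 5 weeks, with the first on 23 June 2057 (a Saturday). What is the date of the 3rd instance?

The 3rd occurrence is 2 intervals after the first: 2 × 35 = 70 days after 23 June 2057.
June has 30 days — 7 days to the end of June leaves 63.
July has 31 days (32 left).
August has 31 days (1 left).
1 day into September → 1 September 2057.

1 September 2057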